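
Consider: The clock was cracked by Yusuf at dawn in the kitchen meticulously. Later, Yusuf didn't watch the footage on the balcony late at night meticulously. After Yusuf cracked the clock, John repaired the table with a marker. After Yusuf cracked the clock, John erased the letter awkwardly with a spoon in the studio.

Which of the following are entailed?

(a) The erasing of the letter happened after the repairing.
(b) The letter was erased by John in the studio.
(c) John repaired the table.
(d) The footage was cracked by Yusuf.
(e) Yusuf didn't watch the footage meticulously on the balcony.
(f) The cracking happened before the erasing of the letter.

(a) Not entailed — the narrative doesn't order the repairing relative to the erasing.
(b) Entailed — this follows by dropping conjuncts from the erasing event's description.
(c) Entailed — the original entails any weakening of itself; this just drops 'with a marker'.
(d) Not entailed — Yusuf cracked the clock, not the footage; the footage belongs to the watching event.
(e) Not entailed — dropping 'late at night' under negation is not valid — the original leaves open that Yusuf watched the footage some other way.
(f) Entailed — the narrative places the cracking before the erasing.

(b), (c), (f)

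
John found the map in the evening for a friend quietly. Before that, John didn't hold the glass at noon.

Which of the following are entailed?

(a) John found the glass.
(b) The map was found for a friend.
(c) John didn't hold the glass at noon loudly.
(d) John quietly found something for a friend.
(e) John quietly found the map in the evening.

(b), (c), (d), (e)

(a) Not entailed — John found the map, not the glass; the glass belongs to the holding event.
(b) Entailed — the original entails any weakening of itself; this just drops 'in the evening', 'quietly' and generalizes the agent.
(c) Entailed — under negation, adding a further restriction is entailed: if no such holding event occurred, none occurred loudly either.
(d) Entailed — every conjunct here is already in the original finding event.
(e) Entailed — dropping 'for a friend' leaves a sub-description the original still satisfies.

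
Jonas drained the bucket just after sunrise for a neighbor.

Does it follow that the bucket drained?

'Jonas drained the bucket' is the causative; it entails the inchoative 'the bucket drained'.

yes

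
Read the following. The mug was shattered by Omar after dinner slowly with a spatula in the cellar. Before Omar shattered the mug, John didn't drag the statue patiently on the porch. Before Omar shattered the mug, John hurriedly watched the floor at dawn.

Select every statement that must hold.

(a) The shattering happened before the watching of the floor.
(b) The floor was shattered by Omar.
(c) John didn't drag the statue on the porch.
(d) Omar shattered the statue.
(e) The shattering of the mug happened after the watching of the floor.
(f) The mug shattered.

(e), (f)

(a) Not entailed — the narrative places the watching before the shattering, not after.
(b) Not entailed — Omar shattered the mug, not the floor; the floor belongs to the watching event.
(c) Not entailed — dropping 'patiently' under negation is not valid — the original leaves open that John dragged the statue some other way.
(d) Not entailed — Omar shattered the mug, not the statue; the statue belongs to the dragging event.
(e) Entailed — the narrative places the watching before the shattering.
(f) Entailed — 'Omar shattered the mug' is causative; it entails the inchoative 'the mug shattered'.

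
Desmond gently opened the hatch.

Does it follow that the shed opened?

Nothing is said about any shed; only the hatch is affected.

no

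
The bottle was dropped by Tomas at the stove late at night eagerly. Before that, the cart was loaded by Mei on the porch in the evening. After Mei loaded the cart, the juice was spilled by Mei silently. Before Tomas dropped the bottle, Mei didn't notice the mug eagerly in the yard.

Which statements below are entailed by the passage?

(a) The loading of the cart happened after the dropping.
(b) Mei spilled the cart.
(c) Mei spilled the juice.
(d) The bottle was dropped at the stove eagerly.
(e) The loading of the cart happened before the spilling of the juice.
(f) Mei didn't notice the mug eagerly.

(a) Not entailed — the narrative places the loading before the dropping, not after.
(b) Not entailed — Mei spilled the juice, not the cart; the cart belongs to the loading event.
(c) Entailed — this follows by dropping conjuncts from the spilling event's description.
(d) Entailed — the original entails any weakening of itself; this just drops 'late at night' and generalizes the agent.
(e) Entailed — the narrative places the loading before the spilling.
(f) Not entailed — dropping 'in the yard' under negation is not valid — the original leaves open that Mei noticed the mug some other way.

(c), (d), (e)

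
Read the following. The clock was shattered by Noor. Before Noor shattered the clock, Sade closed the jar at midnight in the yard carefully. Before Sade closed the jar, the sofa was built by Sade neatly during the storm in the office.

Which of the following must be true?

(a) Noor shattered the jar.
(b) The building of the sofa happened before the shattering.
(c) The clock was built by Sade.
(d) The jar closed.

(a) Not entailed — Noor shattered the clock, not the jar; the jar belongs to the closing event.
(b) Entailed — the narrative places the building before the shattering.
(c) Not entailed — Sade built the sofa, not the clock; the clock belongs to the shattering event.
(d) Entailed — 'Sade closed the jar' is causative; it entails the inchoative 'the jar closed'.

(b), (d)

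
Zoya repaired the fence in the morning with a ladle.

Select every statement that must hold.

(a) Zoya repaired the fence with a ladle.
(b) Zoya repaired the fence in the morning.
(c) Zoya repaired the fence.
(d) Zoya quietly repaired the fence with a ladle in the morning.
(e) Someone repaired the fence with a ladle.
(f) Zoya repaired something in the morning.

(a) Entailed — this follows by dropping conjuncts from the repairing event's description.
(b) Entailed — this follows by dropping conjuncts from the repairing event's description.
(c) Entailed — dropping 'in the morning', 'with a ladle' leaves a sub-description the original still satisfies.
(d) Not entailed — 'quietly' adds information not in the original event.
(e) Entailed — every conjunct here is already in the original repairing event.
(f) Entailed — dropping 'with a ladle' and generalizing the patient leaves a sub-description the original still satisfies.

(a), (b), (c), (e), (f)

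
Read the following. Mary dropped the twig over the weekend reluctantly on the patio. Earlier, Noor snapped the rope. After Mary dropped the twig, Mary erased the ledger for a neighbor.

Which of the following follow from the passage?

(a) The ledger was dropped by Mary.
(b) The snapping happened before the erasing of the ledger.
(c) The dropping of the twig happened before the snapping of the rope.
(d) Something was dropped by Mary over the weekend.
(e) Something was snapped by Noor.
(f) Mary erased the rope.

(b), (d), (e)

(a) Not entailed — Mary dropped the twig, not the ledger; the ledger belongs to the erasing event.
(b) Entailed — the narrative places the snapping before the erasing.
(c) Not entailed — the narrative places the snapping before the dropping, not after.
(d) Entailed — every conjunct here is already in the original dropping event.
(e) Entailed — the original entails any weakening of itself; this just generalizes the patient.
(f) Not entailed — Mary erased the ledger, not the rope; the rope belongs to the snapping event.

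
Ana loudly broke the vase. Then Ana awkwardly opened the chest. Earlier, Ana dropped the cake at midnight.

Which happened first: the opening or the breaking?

The connectives place the breaking before the opening.

the breaking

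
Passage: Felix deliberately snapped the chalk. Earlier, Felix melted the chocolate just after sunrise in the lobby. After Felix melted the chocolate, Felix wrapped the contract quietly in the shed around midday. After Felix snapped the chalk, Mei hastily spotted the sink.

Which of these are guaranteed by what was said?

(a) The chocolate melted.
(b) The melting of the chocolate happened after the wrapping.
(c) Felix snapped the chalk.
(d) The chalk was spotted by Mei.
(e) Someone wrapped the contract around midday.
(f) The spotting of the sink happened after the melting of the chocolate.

(a) Entailed — 'Felix melted the chocolate' is causative; it entails the inchoative 'the chocolate melted'.
(b) Not entailed — the narrative places the melting before the wrapping, not after.
(c) Entailed — this follows by dropping conjuncts from the snapping event's description.
(d) Not entailed — Mei spotted the sink, not the chalk; the chalk belongs to the snapping event.
(e) Entailed — every conjunct here is already in the original wrapping event.
(f) Entailed — the narrative places the melting before the spotting.

(a), (c), (e), (f)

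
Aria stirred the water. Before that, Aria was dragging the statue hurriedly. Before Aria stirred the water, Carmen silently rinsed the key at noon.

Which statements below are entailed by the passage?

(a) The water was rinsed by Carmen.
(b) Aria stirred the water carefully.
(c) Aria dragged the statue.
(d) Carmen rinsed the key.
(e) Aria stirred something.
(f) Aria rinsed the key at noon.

(c), (d), (e)

(a) Not entailed — Carmen rinsed the key, not the water; the water belongs to the stirring event.
(b) Not entailed — 'carefully' adds information not in the original event.
(c) Entailed — 'drag' is an activity; 'was dragging' entails that some dragging happened, so 'dragged' holds.
(d) Entailed — this follows by dropping conjuncts from the rinsing event's description.
(e) Entailed — this follows by dropping conjuncts from the stirring event's description.
(f) Not entailed — the passage has Carmen rinsing the key, not Aria.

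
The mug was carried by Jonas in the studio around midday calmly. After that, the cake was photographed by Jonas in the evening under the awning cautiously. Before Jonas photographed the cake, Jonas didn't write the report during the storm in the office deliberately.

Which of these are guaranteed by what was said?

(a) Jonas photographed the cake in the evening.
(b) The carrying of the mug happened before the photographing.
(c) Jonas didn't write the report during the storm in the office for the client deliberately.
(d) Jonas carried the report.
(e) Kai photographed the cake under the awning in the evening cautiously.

(a), (b), (c)

(a) Entailed — the original entails any weakening of itself; this just drops 'cautiously', 'under the awning'.
(b) Entailed — the narrative places the carrying before the photographing.
(c) Entailed — under negation, adding a further restriction is entailed: if no such writing event occurred, none occurred for the client either.
(d) Not entailed — Jonas carried the mug, not the report; the report belongs to the writing event.
(e) Not entailed — the passage has Jonas photographing the cake, not Kai.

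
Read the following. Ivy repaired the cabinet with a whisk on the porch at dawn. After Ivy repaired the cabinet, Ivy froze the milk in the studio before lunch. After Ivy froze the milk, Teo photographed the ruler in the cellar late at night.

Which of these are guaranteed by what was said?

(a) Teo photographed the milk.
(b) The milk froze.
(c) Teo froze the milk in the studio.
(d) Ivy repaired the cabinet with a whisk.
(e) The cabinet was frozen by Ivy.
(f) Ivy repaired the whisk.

(a) Not entailed — Teo photographed the ruler, not the milk; the milk belongs to the freezing event.
(b) Entailed — 'Ivy froze the milk' is causative; it entails the inchoative 'the milk froze'.
(c) Not entailed — the passage has Ivy freezing the milk, not Teo.
(d) Entailed — this follows by dropping conjuncts from the repairing event's description.
(e) Not entailed — Ivy froze the milk, not the cabinet; the cabinet belongs to the repairing event.
(f) Not entailed — the whisk is the instrument, not what was repaired.

(b), (d)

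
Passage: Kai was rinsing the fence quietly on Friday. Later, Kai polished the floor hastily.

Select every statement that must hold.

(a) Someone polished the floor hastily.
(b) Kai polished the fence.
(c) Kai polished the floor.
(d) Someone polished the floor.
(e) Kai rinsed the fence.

(a), (c), (d), (e)

(a) Entailed — the original entails any weakening of itself; this just generalizes the agent.
(b) Not entailed — Kai polished the floor, not the fence; the fence belongs to the rinsing event.
(c) Entailed — the original entails any weakening of itself; this just drops 'hastily'.
(d) Entailed — every conjunct here is already in the original polishing event.
(e) Entailed — 'rinse' is an activity; 'was rinsing' entails that some rinsing happened, so 'rinsed' holds.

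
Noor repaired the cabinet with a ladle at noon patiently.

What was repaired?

the cabinet

'the cabinet' marks the patient of the repairing event.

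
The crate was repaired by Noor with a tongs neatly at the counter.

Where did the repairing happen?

at the counter

'at the counter' marks the location of the repairing event.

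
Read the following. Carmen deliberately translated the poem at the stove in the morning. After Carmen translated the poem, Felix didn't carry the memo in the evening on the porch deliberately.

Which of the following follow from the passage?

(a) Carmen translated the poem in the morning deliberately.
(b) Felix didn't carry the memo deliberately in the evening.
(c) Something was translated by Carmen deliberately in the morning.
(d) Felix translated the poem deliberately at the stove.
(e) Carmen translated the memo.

(a) Entailed — dropping 'at the stove' leaves a sub-description the original still satisfies.
(b) Not entailed — dropping 'on the porch' under negation is not valid — the original leaves open that Felix carried the memo some other way.
(c) Entailed — the original entails any weakening of itself; this just drops 'at the stove' and generalizes the patient.
(d) Not entailed — the passage has Carmen translating the poem, not Felix.
(e) Not entailed — Carmen translated the poem, not the memo; the memo belongs to the carrying event.

(a), (c)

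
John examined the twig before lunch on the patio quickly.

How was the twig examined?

quickly

'quickly' marks the manner of the examining event.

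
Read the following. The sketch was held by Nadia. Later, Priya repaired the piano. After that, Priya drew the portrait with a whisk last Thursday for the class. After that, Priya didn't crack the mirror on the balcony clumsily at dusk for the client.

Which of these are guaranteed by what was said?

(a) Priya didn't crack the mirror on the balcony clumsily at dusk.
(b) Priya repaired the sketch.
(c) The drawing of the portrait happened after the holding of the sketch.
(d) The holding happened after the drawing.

(a) Not entailed — dropping 'for the client' under negation is not valid — the original leaves open that Priya cracked the mirror some other way.
(b) Not entailed — Priya repaired the piano, not the sketch; the sketch belongs to the holding event.
(c) Entailed — the narrative places the holding before the drawing.
(d) Not entailed — the narrative places the holding before the drawing, not after.

(c)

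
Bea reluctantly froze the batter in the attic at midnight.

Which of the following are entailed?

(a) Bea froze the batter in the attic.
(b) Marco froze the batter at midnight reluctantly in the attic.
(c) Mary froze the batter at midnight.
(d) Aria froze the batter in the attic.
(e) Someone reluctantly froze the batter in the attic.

(a), (e)

(a) Entailed — dropping 'reluctantly', 'at midnight' leaves a sub-description the original still satisfies.
(b) Not entailed — the passage has Bea freezing the batter, not Marco.
(c) Not entailed — the passage has Bea freezing the batter, not Mary.
(d) Not entailed — the passage has Bea freezing the batter, not Aria.
(e) Entailed — every conjunct here is already in the original freezing event.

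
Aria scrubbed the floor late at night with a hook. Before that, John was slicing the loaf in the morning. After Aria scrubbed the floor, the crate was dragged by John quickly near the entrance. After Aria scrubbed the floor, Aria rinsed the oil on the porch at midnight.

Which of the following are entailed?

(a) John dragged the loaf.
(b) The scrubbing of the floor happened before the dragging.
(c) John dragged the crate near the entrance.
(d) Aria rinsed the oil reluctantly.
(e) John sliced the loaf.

(b), (c)

(a) Not entailed — John dragged the crate, not the loaf; the loaf belongs to the slicing event.
(b) Entailed — the narrative places the scrubbing before the dragging.
(c) Entailed — this follows by dropping conjuncts from the dragging event's description.
(d) Not entailed — 'reluctantly' adds information not in the original event.
(e) Not entailed — 'was slicing' is progressive on an accomplishment; it does not entail the completed 'sliced'.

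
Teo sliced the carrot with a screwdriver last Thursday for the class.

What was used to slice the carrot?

'with a screwdriver' marks the instrument of the slicing event.

a screwdriver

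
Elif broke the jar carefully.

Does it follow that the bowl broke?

no

Nothing is said about any bowl; only the jar is affected.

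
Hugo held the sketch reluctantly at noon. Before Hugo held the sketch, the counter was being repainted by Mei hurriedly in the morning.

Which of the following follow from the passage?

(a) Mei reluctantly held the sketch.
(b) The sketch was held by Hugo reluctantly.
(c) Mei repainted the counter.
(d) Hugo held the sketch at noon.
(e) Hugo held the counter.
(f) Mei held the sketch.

(a) Not entailed — the passage has Hugo holding the sketch, not Mei.
(b) Entailed — this follows by dropping conjuncts from the holding event's description.
(c) Not entailed — 'was repainting' is progressive on an accomplishment; it does not entail the completed 'repainted'.
(d) Entailed — every conjunct here is already in the original holding event.
(e) Not entailed — Hugo held the sketch, not the counter; the counter belongs to the repainting event.
(f) Not entailed — the passage has Hugo holding the sketch, not Mei.

(b), (d)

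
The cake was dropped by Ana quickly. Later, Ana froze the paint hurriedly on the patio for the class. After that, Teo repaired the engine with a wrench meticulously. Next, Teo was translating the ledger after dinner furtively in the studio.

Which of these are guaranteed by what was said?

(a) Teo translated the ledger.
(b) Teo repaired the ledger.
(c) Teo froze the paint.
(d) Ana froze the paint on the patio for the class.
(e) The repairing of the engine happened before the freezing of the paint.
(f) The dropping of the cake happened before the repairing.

(a) Not entailed — 'was translating' is progressive on an accomplishment; it does not entail the completed 'translated'.
(b) Not entailed — Teo repaired the engine, not the ledger; the ledger belongs to the translating event.
(c) Not entailed — the passage has Ana freezing the paint, not Teo.
(d) Entailed — dropping 'hurriedly' leaves a sub-description the original still satisfies.
(e) Not entailed — the narrative places the freezing before the repairing, not after.
(f) Entailed — the narrative places the dropping before the repairing.

(d), (f)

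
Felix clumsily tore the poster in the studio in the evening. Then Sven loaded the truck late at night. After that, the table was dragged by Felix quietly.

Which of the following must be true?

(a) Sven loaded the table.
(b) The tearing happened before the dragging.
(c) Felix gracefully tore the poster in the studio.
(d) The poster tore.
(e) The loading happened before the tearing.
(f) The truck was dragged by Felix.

(a) Not entailed — Sven loaded the truck, not the table; the table belongs to the dragging event.
(b) Entailed — the narrative places the tearing before the dragging.
(c) Not entailed — 'gracefully' adds a manner not in (and inconsistent with) the original.
(d) Entailed — 'Felix tore the poster' is causative; it entails the inchoative 'the poster tore'.
(e) Not entailed — the narrative places the tearing before the loading, not after.
(f) Not entailed — Felix dragged the table, not the truck; the truck belongs to the loading event.

(b), (d)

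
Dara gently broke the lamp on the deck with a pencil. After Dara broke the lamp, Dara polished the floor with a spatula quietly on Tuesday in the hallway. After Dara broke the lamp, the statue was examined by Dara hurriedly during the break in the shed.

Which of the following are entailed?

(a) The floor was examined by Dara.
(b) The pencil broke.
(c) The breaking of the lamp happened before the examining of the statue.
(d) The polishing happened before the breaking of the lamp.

(a) Not entailed — Dara examined the statue, not the floor; the floor belongs to the polishing event.
(b) Not entailed — the lamp is what broke, not the pencil.
(c) Entailed — the narrative places the breaking before the examining.
(d) Not entailed — the narrative places the breaking before the polishing, not after.

(c)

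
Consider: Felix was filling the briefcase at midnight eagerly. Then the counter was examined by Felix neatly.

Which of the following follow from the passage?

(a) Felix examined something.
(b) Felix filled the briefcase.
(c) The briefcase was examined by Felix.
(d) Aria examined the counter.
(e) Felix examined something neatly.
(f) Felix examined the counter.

(a), (e), (f)

(a) Entailed — dropping 'neatly' and generalizing the patient leaves a sub-description the original still satisfies.
(b) Not entailed — 'was filling' is progressive on an accomplishment; it does not entail the completed 'filled'.
(c) Not entailed — Felix examined the counter, not the briefcase; the briefcase belongs to the filling event.
(d) Not entailed — the passage has Felix examining the counter, not Aria.
(e) Entailed — generalizing the patient leaves a sub-description the original still satisfies.
(f) Entailed — this follows by dropping conjuncts from the examining event's description.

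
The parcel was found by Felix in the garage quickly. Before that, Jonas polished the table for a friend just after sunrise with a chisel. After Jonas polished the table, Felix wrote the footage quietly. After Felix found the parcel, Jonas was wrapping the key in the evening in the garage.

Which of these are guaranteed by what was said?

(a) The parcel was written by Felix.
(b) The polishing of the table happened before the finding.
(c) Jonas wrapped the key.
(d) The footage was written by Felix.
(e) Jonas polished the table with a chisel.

(b), (d), (e)

(a) Not entailed — Felix wrote the footage, not the parcel; the parcel belongs to the finding event.
(b) Entailed — the narrative places the polishing before the finding.
(c) Not entailed — 'was wrapping' is progressive on an accomplishment; it does not entail the completed 'wrapped'.
(d) Entailed — the original entails any weakening of itself; this just drops 'quietly'.
(e) Entailed — the original entails any weakening of itself; this just drops 'just after sunrise', 'for a friend'.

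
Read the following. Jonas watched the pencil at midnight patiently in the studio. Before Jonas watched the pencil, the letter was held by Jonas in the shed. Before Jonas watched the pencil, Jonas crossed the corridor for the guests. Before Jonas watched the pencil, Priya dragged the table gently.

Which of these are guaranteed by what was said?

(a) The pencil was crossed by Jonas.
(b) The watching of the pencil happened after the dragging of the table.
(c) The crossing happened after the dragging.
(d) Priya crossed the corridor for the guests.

(b)

(a) Not entailed — Jonas crossed the corridor, not the pencil; the pencil belongs to the watching event.
(b) Entailed — the narrative places the dragging before the watching.
(c) Not entailed — the narrative doesn't order the dragging relative to the crossing.
(d) Not entailed — the passage has Jonas crossing the corridor, not Priya.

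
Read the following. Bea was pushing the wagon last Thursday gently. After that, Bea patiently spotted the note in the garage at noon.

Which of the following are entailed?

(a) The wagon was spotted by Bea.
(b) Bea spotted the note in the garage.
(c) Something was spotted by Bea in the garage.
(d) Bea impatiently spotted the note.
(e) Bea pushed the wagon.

(b), (c), (e)

(a) Not entailed — Bea spotted the note, not the wagon; the wagon belongs to the pushing event.
(b) Entailed — the original entails any weakening of itself; this just drops 'patiently', 'at noon'.
(c) Entailed — dropping 'patiently', 'at noon' and generalizing the patient leaves a sub-description the original still satisfies.
(d) Not entailed — 'impatiently' adds a manner not in (and inconsistent with) the original.
(e) Entailed — 'push' is an activity; 'was pushing' entails that some pushing happened, so 'pushed' holds.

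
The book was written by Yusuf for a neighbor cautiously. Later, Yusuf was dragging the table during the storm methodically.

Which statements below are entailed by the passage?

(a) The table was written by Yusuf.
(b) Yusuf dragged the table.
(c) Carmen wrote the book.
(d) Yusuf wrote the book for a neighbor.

(a) Not entailed — Yusuf wrote the book, not the table; the table belongs to the dragging event.
(b) Entailed — 'drag' is an activity; 'was dragging' entails that some dragging happened, so 'dragged' holds.
(c) Not entailed — the passage has Yusuf writing the book, not Carmen.
(d) Entailed — dropping 'cautiously' leaves a sub-description the original still satisfies.

(b), (d)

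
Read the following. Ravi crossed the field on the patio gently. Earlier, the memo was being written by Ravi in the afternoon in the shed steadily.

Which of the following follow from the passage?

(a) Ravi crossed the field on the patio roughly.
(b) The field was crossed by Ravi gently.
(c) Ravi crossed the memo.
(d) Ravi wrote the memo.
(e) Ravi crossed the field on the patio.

(a) Not entailed — 'roughly' adds a manner not in (and inconsistent with) the original.
(b) Entailed — every conjunct here is already in the original crossing event.
(c) Not entailed — Ravi crossed the field, not the memo; the memo belongs to the writing event.
(d) Not entailed — 'was writing' is progressive on an accomplishment; it does not entail the completed 'wrote'.
(e) Entailed — every conjunct here is already in the original crossing event.

(b), (e)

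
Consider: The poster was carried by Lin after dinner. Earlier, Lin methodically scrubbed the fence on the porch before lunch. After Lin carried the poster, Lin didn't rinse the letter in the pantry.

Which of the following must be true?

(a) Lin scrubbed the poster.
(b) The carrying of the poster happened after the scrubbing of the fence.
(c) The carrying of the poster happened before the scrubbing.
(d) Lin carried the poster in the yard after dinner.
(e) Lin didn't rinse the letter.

(a) Not entailed — Lin scrubbed the fence, not the poster; the poster belongs to the carrying event.
(b) Entailed — the narrative places the scrubbing before the carrying.
(c) Not entailed — the narrative places the scrubbing before the carrying, not after.
(d) Not entailed — 'in the yard' adds information not in the original event.
(e) Not entailed — dropping 'in the pantry' under negation is not valid — the original leaves open that Lin rinsed the letter some other way.

(b)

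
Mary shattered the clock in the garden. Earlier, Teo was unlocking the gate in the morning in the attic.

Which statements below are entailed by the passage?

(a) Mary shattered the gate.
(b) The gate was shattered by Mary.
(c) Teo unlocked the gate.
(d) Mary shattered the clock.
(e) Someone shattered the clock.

(a) Not entailed — Mary shattered the clock, not the gate; the gate belongs to the unlocking event.
(b) Not entailed — Mary shattered the clock, not the gate; the gate belongs to the unlocking event.
(c) Not entailed — 'was unlocking' is progressive on an accomplishment; it does not entail the completed 'unlocked'.
(d) Entailed — the original entails any weakening of itself; this just drops 'in the garden'.
(e) Entailed — every conjunct here is already in the original shattering event.

(d), (e)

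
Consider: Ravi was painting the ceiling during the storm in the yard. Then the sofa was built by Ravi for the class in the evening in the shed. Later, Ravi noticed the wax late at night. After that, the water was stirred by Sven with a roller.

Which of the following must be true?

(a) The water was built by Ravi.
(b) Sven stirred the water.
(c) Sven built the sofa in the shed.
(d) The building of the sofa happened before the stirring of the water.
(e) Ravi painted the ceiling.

(a) Not entailed — Ravi built the sofa, not the water; the water belongs to the stirring event.
(b) Entailed — dropping 'with a roller' leaves a sub-description the original still satisfies.
(c) Not entailed — the passage has Ravi building the sofa, not Sven.
(d) Entailed — the narrative places the building before the stirring.
(e) Not entailed — 'was painting' is progressive on an accomplishment; it does not entail the completed 'painted'.

(b), (d)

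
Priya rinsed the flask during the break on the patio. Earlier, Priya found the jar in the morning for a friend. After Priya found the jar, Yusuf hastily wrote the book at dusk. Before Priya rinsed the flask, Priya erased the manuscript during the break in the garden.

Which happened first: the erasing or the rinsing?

the erasing

The connectives place the erasing before the rinsing.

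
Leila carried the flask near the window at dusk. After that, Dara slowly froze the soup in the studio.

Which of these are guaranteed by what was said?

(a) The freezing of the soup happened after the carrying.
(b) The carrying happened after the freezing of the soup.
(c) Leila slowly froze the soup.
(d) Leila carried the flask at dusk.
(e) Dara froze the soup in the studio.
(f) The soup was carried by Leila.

(a), (d), (e)

(a) Entailed — the narrative places the carrying before the freezing.
(b) Not entailed — the narrative places the carrying before the freezing, not after.
(c) Not entailed — the passage has Dara freezing the soup, not Leila.
(d) Entailed — every conjunct here is already in the original carrying event.
(e) Entailed — dropping 'slowly' leaves a sub-description the original still satisfies.
(f) Not entailed — Leila carried the flask, not the soup; the soup belongs to the freezing event.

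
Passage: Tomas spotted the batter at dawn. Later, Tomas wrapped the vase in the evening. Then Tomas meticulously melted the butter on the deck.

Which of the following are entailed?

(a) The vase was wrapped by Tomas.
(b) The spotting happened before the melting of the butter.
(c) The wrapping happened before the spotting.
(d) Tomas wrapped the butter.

(a), (b)

(a) Entailed — this follows by dropping conjuncts from the wrapping event's description.
(b) Entailed — the narrative places the spotting before the melting.
(c) Not entailed — the narrative places the spotting before the wrapping, not after.
(d) Not entailed — Tomas wrapped the vase, not the butter; the butter belongs to the melting event.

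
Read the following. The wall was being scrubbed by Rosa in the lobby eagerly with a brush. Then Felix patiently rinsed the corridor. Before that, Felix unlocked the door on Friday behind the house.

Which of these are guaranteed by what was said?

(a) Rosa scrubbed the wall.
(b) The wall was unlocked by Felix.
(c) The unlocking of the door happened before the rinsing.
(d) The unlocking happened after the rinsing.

(a), (c)

(a) Entailed — 'scrub' is an activity; 'was scrubbing' entails that some scrubbing happened, so 'scrubbed' holds.
(b) Not entailed — Felix unlocked the door, not the wall; the wall belongs to the scrubbing event.
(c) Entailed — the narrative places the unlocking before the rinsing.
(d) Not entailed — the narrative places the unlocking before the rinsing, not after.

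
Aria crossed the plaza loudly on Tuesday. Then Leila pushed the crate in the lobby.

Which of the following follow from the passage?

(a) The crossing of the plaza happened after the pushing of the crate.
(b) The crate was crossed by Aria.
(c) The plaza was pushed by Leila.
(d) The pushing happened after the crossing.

(d)

(a) Not entailed — the narrative places the crossing before the pushing, not after.
(b) Not entailed — Aria crossed the plaza, not the crate; the crate belongs to the pushing event.
(c) Not entailed — Leila pushed the crate, not the plaza; the plaza belongs to the crossing event.
(d) Entailed — the narrative places the crossing before the pushing.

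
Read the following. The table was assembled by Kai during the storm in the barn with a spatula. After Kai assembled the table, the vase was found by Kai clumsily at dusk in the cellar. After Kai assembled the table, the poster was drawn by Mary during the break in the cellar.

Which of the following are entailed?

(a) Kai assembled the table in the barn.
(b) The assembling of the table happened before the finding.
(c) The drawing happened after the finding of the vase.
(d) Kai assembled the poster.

(a) Entailed — this follows by dropping conjuncts from the assembling event's description.
(b) Entailed — the narrative places the assembling before the finding.
(c) Not entailed — the narrative doesn't order the finding relative to the drawing.
(d) Not entailed — Kai assembled the table, not the poster; the poster belongs to the drawing event.

(a), (b)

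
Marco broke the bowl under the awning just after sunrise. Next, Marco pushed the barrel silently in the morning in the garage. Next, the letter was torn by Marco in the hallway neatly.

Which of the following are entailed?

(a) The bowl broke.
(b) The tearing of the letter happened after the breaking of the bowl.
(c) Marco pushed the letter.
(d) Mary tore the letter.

(a), (b)

(a) Entailed — 'Marco broke the bowl' is causative; it entails the inchoative 'the bowl broke'.
(b) Entailed — the narrative places the breaking before the tearing.
(c) Not entailed — Marco pushed the barrel, not the letter; the letter belongs to the tearing event.
(d) Not entailed — the passage has Marco tearing the letter, not Mary.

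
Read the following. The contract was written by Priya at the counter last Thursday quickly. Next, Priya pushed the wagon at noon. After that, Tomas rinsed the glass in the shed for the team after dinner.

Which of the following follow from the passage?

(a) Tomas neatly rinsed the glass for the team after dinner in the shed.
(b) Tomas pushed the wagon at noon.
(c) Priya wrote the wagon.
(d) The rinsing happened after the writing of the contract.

(a) Not entailed — 'neatly' adds information not in the original event.
(b) Not entailed — the passage has Priya pushing the wagon, not Tomas.
(c) Not entailed — Priya wrote the contract, not the wagon; the wagon belongs to the pushing event.
(d) Entailed — the narrative places the writing before the rinsing.

(d)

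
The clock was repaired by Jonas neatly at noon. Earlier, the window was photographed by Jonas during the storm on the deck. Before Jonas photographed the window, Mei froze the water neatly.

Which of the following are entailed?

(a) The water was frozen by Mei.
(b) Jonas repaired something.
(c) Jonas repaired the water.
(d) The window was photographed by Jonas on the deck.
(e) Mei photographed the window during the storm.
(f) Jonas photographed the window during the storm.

(a) Entailed — every conjunct here is already in the original freezing event.
(b) Entailed — this follows by dropping conjuncts from the repairing event's description.
(c) Not entailed — Jonas repaired the clock, not the water; the water belongs to the freezing event.
(d) Entailed — this follows by dropping conjuncts from the photographing event's description.
(e) Not entailed — the passage has Jonas photographing the window, not Mei.
(f) Entailed — this follows by dropping conjuncts from the photographing event's description.

(a), (b), (d), (f)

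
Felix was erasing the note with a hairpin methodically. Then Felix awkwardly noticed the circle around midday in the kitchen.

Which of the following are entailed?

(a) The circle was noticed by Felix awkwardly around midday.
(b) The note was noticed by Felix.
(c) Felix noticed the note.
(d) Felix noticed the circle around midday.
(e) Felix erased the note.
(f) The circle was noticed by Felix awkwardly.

(a) Entailed — dropping 'in the kitchen' leaves a sub-description the original still satisfies.
(b) Not entailed — Felix noticed the circle, not the note; the note belongs to the erasing event.
(c) Not entailed — Felix noticed the circle, not the note; the note belongs to the erasing event.
(d) Entailed — dropping 'in the kitchen', 'awkwardly' leaves a sub-description the original still satisfies.
(e) Not entailed — 'was erasing' is progressive on an accomplishment; it does not entail the completed 'erased'.
(f) Entailed — every conjunct here is already in the original noticing event.

(a), (d), (f)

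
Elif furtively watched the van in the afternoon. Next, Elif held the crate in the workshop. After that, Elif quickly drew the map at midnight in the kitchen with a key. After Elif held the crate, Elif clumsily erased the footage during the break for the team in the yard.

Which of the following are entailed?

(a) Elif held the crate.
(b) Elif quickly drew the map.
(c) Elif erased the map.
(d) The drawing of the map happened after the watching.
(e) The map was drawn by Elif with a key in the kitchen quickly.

(a), (b), (d), (e)

(a) Entailed — the original entails any weakening of itself; this just drops 'in the workshop'.
(b) Entailed — every conjunct here is already in the original drawing event.
(c) Not entailed — Elif erased the footage, not the map; the map belongs to the drawing event.
(d) Entailed — the narrative places the watching before the drawing.
(e) Entailed — this follows by dropping conjuncts from the drawing event's description.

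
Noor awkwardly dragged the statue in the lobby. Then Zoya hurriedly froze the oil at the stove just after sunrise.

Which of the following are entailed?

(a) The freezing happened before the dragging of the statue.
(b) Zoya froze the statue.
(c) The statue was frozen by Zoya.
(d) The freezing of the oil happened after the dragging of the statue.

(a) Not entailed — the narrative places the dragging before the freezing, not after.
(b) Not entailed — Zoya froze the oil, not the statue; the statue belongs to the dragging event.
(c) Not entailed — Zoya froze the oil, not the statue; the statue belongs to the dragging event.
(d) Entailed — the narrative places the dragging before the freezing.

(d)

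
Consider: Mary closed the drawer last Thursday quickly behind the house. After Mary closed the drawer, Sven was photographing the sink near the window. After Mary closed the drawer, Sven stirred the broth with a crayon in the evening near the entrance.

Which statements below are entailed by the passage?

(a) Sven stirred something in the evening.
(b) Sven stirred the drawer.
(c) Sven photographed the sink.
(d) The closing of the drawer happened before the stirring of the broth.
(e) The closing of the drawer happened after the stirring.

(a), (d)

(a) Entailed — the original entails any weakening of itself; this just drops 'near the entrance', 'with a crayon' and generalizes the patient.
(b) Not entailed — Sven stirred the broth, not the drawer; the drawer belongs to the closing event.
(c) Not entailed — 'was photographing' is progressive on an accomplishment; it does not entail the completed 'photographed'.
(d) Entailed — the narrative places the closing before the stirring.
(e) Not entailed — the narrative places the closing before the stirring, not after.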